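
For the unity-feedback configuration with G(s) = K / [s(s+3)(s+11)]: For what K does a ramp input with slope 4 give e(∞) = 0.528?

The open loop has one pole at the origin → type 1 system.
K_v = lim_{s→0} s·G(s) = K / (3·11) = (1/33)·K.
e_ss = 4/K_v = 0.528 ⇒ K_v = 250/33 ⇒ K = (250/33)/(1/33) = 250.

250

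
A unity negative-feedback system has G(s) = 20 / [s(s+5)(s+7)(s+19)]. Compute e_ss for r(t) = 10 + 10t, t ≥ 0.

System type = 1 (one pole at s=0). Taking each input component in turn:
  • 10: tracked with zero error.
  • 10t: e_ss = 10/K_v with K_v=4/133 → 332.5.
Total e_ss = 332.5.

332.5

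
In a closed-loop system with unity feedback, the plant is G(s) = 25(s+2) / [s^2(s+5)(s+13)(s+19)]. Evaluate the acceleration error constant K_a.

The open loop has two poles at the origin → type 2 system.
K_a = lim_{s→0} s^2·G(s) = 25·2 / (5·13·19) = 10/247.

10/247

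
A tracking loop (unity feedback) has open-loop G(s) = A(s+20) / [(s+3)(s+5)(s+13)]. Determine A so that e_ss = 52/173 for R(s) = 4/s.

The open loop has no poles at the origin → type 0 system.
K_p = lim_{s→0} G(s) = A·20 / (3·5·13) = (4/39)·A.
e_ss = 4/(1 + K_p) = 52/173 ⇒ 1 + (4/39)·A = 173/13 ⇒ A = 120.

120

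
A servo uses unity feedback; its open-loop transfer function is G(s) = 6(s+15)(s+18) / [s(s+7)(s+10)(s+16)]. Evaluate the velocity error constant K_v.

System type = 1 (one pole at s=0).
K_v = lim_{s→0} s·G(s) = 6·15·18 / (7·10·16) = 81/56.

81/56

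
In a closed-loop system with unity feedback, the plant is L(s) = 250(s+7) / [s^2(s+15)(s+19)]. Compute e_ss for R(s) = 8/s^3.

228/175

System type = 2 (two poles at s=0).
K_a = lim_{s→0} s^2·L(s) = 250·7 / (15·19) = 350/57.
r(t) = 4t^2 gives R(s) = 8/s^3.
e_ss = 8/K_a = 8/(350/57) = 228/175.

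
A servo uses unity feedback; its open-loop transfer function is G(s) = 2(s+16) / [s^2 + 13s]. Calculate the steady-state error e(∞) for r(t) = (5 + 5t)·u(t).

Lowest-order denominator term is 13s, so the open loop has 1 pole at the origin → type 1 system. By superposition:
  • 5: tracked with zero error.
  • 5t: e_ss = 5/K_v with K_v=32/13 → 65/32.
Total e_ss = 65/32.

65/32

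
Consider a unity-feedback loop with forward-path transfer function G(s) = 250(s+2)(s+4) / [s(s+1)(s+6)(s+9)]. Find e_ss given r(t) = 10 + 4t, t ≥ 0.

System type = 1 (one pole at s=0). Treating each term separately:
  • 10: tracked with zero error.
  • 4t: e_ss = 4/K_v with K_v=1000/27 → 0.108.
Total e_ss = 0.108.

0.108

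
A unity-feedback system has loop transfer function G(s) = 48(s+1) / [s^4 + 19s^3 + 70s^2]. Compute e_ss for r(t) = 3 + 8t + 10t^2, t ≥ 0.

The denominator has no term below 70s^2 — 2 poles at s=0, type 2. Taking each input component in turn:
  • 3: tracked with zero error.
  • 8t: tracked with zero error.
  • 10t^2: e_ss = 20/K_a with K_a=24/35 → 175/6.
Total e_ss = 175/6.

175/6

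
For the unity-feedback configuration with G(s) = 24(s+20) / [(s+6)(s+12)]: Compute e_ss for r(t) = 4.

The open loop has no poles at the origin → type 0 system.
K_p = lim_{s→0} G(s) = 24·20 / (6·12) = 20/3.
e_ss = 4/(1 + K_p) = 4/(23/3) = 12/23.

12/23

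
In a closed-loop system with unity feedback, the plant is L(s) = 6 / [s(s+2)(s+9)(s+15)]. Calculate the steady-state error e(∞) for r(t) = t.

45

The open loop has one pole at the origin → type 1 system.
K_v = lim_{s→0} s·L(s) = 6 / (2·9·15) = 1/45.
e_ss = 1/K_v = 1/(1/45) = 45.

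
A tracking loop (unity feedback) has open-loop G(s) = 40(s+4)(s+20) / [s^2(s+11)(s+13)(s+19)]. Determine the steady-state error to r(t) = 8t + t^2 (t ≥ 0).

2717/1600

Two free integrators in G(s): this is a type 2 system. Treating each term separately:
  • 8t: tracked with zero error.
  • t^2: e_ss = 2/K_a with K_a=3200/2717 → 2717/1600.
Total e_ss = 2717/1600.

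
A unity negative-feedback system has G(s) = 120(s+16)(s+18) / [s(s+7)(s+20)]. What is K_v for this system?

G(s) has one factor of s in the denominator, so the system is type 1.
K_v = lim_{s→0} s·G(s) = 120·16·18 / (7·20) = 1728/7.

1728/7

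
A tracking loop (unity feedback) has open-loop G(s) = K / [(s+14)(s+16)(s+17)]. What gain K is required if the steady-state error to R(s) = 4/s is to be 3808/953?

4

The open loop has no poles at the origin → type 0 system.
K_p = lim_{s→0} G(s) = K / (14·16·17) = (1/3808)·K.
e_ss = 4/(1 + K_p) = 3808/953 ⇒ 1 + (1/3808)·K = 953/952 ⇒ K = 4.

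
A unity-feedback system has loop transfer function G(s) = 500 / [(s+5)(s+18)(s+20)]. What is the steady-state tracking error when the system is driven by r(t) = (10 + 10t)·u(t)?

G(s) has no factors of s in the denominator, so the system is type 0. Taking each input component in turn:
  • 10: e_ss = 10/(1+K_p) with K_p=5/18 → 180/23.
  • 10t: a type-0 system cannot track it, e_ss → ∞.
The unbounded component dominates.

infinity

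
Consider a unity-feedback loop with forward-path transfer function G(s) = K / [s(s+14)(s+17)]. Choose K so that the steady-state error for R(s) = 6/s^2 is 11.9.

120

G(s) has one factor of s in the denominator, so the system is type 1.
K_v = lim_{s→0} s·G(s) = K / (14·17) = (1/238)·K.
e_ss = 6/K_v = 11.9 ⇒ K_v = 60/119 ⇒ K = (60/119)/(1/238) = 120.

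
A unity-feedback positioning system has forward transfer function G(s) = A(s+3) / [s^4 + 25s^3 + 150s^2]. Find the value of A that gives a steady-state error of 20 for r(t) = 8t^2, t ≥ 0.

40

Factoring s^2 from the denominator leaves a polynomial with constant term 150, so the system is type 2.
K_a = lim_{s→0} s^2·G(s) = A·3 / 150 = 0.02·A.
e_ss = 16/K_a = 20 ⇒ K_a = 0.8 ⇒ A = 0.8/0.02 = 40.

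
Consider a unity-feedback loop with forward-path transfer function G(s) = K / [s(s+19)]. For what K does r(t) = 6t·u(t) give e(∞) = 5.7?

System type = 1 (one pole at s=0).
K_v = lim_{s→0} s·G(s) = K / (19) = (1/19)·K.
e_ss = 6/K_v = 5.7 ⇒ K_v = 20/19 ⇒ K = (20/19)/(1/19) = 20.

20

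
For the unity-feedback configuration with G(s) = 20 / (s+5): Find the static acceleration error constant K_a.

System type = 0 (no poles at s=0).
K_a = lim_{s→0} s^2·G(s) = 0 (the extra factor of s kills the finite limit).

0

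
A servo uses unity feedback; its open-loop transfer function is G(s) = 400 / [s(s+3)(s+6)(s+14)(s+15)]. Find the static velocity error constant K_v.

One free integrator in G(s): this is a type 1 system.
K_v = lim_{s→0} s·G(s) = 400 / (3·6·14·15) = 20/189.

20/189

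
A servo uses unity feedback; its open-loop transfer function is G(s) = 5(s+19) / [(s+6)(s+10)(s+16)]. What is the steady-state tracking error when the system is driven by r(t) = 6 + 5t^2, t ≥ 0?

infinity

G(s) has no factors of s in the denominator, so the system is type 0. Treating each term separately:
  • 6: e_ss = 6/(1+K_p) with K_p=19/192 → 1152/211.
  • 5t^2: a type-0 system cannot track it, e_ss → ∞.
The unbounded component dominates.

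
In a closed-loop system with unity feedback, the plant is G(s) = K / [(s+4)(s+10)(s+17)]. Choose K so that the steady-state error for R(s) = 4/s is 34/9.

40

No free integrators in G(s): this is a type 0 system.
K_p = lim_{s→0} G(s) = K / (4·10·17) = (1/680)·K.
e_ss = 4/(1 + K_p) = 34/9 ⇒ 1 + (1/680)·K = 18/17 ⇒ K = 40.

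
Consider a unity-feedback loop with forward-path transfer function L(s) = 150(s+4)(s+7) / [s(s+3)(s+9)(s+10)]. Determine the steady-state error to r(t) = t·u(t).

9/140

System type = 1 (one pole at s=0).
K_v = lim_{s→0} s·L(s) = 150·4·7 / (3·9·10) = 140/9.
e_ss = 1/K_v = 1/(140/9) = 9/140.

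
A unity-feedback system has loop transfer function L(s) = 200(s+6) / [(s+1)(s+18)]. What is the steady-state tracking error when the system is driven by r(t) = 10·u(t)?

30/203

The open loop has no poles at the origin → type 0 system.
K_p = lim_{s→0} L(s) = 200·6 / (1·18) = 200/3.
e_ss = 10/(1 + K_p) = 10/(203/3) = 30/203.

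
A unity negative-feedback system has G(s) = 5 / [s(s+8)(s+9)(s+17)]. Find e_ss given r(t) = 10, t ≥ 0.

System type = 1 (one pole at s=0).
A type-1 system has K_p = ∞, so it tracks a step input with zero steady-state error.

0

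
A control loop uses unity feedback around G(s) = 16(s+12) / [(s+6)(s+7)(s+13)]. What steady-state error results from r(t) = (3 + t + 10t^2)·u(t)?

infinity

G(s) has no factors of s in the denominator, so the system is type 0. Taking each input component in turn:
  • 3: e_ss = 3/(1+K_p) with K_p=32/91 → 91/41.
  • t: a type-0 system cannot track it, e_ss → ∞.
  • 10t^2: a type-0 system cannot track it, e_ss → ∞.
The unbounded component dominates.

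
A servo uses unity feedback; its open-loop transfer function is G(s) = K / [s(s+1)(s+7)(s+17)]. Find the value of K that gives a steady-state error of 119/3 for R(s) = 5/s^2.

15

One free integrator in G(s): this is a type 1 system.
K_v = lim_{s→0} s·G(s) = K / (1·7·17) = (1/119)·K.
e_ss = 5/K_v = 119/3 ⇒ K_v = 15/119 ⇒ K = (15/119)/(1/119) = 15.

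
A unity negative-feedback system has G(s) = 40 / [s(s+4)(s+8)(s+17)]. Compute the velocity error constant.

5/68

System type = 1 (one pole at s=0).
K_v = lim_{s→0} s·G(s) = 40 / (4·8·17) = 5/68.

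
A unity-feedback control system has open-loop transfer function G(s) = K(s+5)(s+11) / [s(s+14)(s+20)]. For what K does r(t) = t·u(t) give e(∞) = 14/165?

60

System type = 1 (one pole at s=0).
K_v = lim_{s→0} s·G(s) = K·5·11 / (14·20) = (11/56)·K.
e_ss = 1/K_v = 14/165 ⇒ K_v = 165/14 ⇒ K = (165/14)/(11/56) = 60.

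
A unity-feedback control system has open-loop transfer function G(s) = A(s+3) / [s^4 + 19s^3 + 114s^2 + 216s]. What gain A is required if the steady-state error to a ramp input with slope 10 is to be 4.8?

150

Lowest-order denominator term is 216s, so the open loop has 1 pole at the origin → type 1 system.
K_v = lim_{s→0} s·G(s) = A·3 / 216 = (1/72)·A.
e_ss = 10/K_v = 4.8 ⇒ K_v = 25/12 ⇒ A = (25/12)/(1/72) = 150.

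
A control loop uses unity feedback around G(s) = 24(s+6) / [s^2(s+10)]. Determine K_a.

14.4

Two free integrators in G(s): this is a type 2 system.
K_a = lim_{s→0} s^2·G(s) = 24·6 / (10) = 14.4.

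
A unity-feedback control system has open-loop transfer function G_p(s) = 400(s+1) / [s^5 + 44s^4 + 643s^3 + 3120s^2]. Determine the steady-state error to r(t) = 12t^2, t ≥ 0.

187.2

The denominator has no term below 3120s^2 — 2 poles at s=0, type 2.
K_a = lim_{s→0} s^2·G_p(s) = 400·1 / 3120 = 5/39.
r(t) = 12t^2 gives R(s) = 24/s^3.
e_ss = 24/K_a = 24/(5/39) = 187.2.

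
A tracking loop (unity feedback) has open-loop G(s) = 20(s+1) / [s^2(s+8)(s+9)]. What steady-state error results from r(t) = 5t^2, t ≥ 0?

36

System type = 2 (two poles at s=0).
K_a = lim_{s→0} s^2·G(s) = 20·1 / (8·9) = 5/18.
r(t) = 5t^2 gives R(s) = 10/s^3.
e_ss = 10/K_a = 10/(5/18) = 36.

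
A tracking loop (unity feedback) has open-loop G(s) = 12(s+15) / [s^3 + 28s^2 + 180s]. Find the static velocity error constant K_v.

1

Factoring s from the denominator leaves a polynomial with constant term 180, so the system is type 1.
K_v = lim_{s→0} s·G(s) = 12·15 / 180 = 1.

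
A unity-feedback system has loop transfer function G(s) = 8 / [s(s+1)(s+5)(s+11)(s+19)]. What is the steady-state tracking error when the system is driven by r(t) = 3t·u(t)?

One free integrator in G(s): this is a type 1 system.
K_v = lim_{s→0} s·G(s) = 8 / (1·5·11·19) = 8/1045.
e_ss = 3/K_v = 3/(8/1045) = 391.875.

391.875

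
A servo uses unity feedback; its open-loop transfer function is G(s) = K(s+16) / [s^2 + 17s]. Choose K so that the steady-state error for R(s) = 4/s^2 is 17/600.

150

Factoring s from the denominator leaves a polynomial with constant term 17, so the system is type 1.
K_v = lim_{s→0} s·G(s) = K·16 / 17 = (16/17)·K.
e_ss = 4/K_v = 17/600 ⇒ K_v = 2400/17 ⇒ K = (2400/17)/(16/17) = 150.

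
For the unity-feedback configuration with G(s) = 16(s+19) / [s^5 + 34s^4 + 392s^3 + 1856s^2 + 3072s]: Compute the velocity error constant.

Factoring s from the denominator leaves a polynomial with constant term 3072, so the system is type 1.
K_v = lim_{s→0} s·G(s) = 16·19 / 3072 = 19/192.

19/192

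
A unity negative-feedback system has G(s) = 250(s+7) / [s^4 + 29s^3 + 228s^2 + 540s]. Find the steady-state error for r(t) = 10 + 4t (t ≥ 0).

216/175

Lowest-order denominator term is 540s, so the open loop has 1 pole at the origin → type 1 system. Taking each input component in turn:
  • 10: tracked with zero error.
  • 4t: e_ss = 4/K_v with K_v=175/54 → 216/175.
Total e_ss = 216/175.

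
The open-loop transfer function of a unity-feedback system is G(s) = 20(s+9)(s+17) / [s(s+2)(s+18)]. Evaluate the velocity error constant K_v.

85

G(s) has one factor of s in the denominator, so the system is type 1.
K_v = lim_{s→0} s·G(s) = 20·9·17 / (2·18) = 85.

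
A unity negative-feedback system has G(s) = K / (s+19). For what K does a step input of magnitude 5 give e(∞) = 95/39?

G(s) has no factors of s in the denominator, so the system is type 0.
K_p = lim_{s→0} G(s) = K / (19) = (1/19)·K.
e_ss = 5/(1 + K_p) = 95/39 ⇒ 1 + (1/19)·K = 39/19 ⇒ K = 20.

20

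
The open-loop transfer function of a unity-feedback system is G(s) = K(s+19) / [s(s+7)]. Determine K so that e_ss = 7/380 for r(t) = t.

20

System type = 1 (one pole at s=0).
K_v = lim_{s→0} s·G(s) = K·19 / (7) = (19/7)·K.
e_ss = 1/K_v = 7/380 ⇒ K_v = 380/7 ⇒ K = (380/7)/(19/7) = 20.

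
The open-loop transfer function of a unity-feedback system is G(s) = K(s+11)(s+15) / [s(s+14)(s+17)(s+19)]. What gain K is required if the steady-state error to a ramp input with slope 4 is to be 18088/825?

5

One free integrator in G(s): this is a type 1 system.
K_v = lim_{s→0} s·G(s) = K·11·15 / (14·17·19) = (165/4522)·K.
e_ss = 4/K_v = 18088/825 ⇒ K_v = 825/4522 ⇒ K = (825/4522)/(165/4522) = 5.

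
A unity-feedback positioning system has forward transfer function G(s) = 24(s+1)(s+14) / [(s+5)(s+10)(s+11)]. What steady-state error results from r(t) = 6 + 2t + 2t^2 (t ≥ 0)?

The open loop has no poles at the origin → type 0 system. By superposition:
  • 6: e_ss = 6/(1+K_p) with K_p=168/275 → 1650/443.
  • 2t: a type-0 system cannot track it, e_ss → ∞.
  • 2t^2: a type-0 system cannot track it, e_ss → ∞.
The unbounded component dominates.

infinity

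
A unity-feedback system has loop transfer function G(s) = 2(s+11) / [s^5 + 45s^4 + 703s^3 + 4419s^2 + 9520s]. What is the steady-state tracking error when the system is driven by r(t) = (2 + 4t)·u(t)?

Lowest-order denominator term is 9520s, so the open loop has 1 pole at the origin → type 1 system. Taking each input component in turn:
  • 2: tracked with zero error.
  • 4t: e_ss = 4/K_v with K_v=11/4760 → 19040/11.
Total e_ss = 19040/11.

19040/11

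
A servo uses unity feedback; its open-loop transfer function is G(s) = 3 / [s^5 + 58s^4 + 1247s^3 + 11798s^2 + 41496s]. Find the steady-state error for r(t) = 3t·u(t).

41496

The denominator has no term below 41496s — 1 pole at s=0, type 1.
K_v = lim_{s→0} s·G(s) = 3 / 41496 = 1/13832.
e_ss = 3/K_v = 3/(1/13832) = 41496.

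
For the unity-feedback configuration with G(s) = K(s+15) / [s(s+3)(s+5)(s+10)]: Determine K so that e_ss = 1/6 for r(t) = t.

60

One free integrator in G(s): this is a type 1 system.
K_v = lim_{s→0} s·G(s) = K·15 / (3·5·10) = 0.1·K.
e_ss = 1/K_v = 1/6 ⇒ K_v = 6 ⇒ K = 6/0.1 = 60.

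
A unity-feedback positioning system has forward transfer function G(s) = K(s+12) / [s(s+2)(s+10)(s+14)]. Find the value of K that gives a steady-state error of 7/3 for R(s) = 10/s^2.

System type = 1 (one pole at s=0).
K_v = lim_{s→0} s·G(s) = K·12 / (2·10·14) = (3/70)·K.
e_ss = 10/K_v = 7/3 ⇒ K_v = 30/7 ⇒ K = (30/7)/(3/70) = 100.

100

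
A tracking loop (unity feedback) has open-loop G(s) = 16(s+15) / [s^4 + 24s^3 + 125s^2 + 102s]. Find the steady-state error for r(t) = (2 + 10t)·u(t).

The denominator has no term below 102s — 1 pole at s=0, type 1. Taking each input component in turn:
  • 2: tracked with zero error.
  • 10t: e_ss = 10/K_v with K_v=40/17 → 4.25.
Total e_ss = 4.25.

4.25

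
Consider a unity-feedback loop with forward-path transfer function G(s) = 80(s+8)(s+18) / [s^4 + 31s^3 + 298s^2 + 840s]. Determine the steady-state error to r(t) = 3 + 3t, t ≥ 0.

Factoring s from the denominator leaves a polynomial with constant term 840, so the system is type 1. By superposition:
  • 3: tracked with zero error.
  • 3t: e_ss = 3/K_v with K_v=96/7 → 7/32.
Total e_ss = 7/32.

7/32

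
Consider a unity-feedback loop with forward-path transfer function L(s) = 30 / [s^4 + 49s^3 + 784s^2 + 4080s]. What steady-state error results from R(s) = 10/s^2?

1360

Factoring s from the denominator leaves a polynomial with constant term 4080, so the system is type 1.
K_v = lim_{s→0} s·L(s) = 30 / 4080 = 1/136.
e_ss = 10/K_v = 10/(1/136) = 1360.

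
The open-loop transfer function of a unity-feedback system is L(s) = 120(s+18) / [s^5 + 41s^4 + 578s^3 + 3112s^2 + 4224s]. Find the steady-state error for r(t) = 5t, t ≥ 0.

Factoring s from the denominator leaves a polynomial with constant term 4224, so the system is type 1.
K_v = lim_{s→0} s·L(s) = 120·18 / 4224 = 45/88.
e_ss = 5/K_v = 5/(45/88) = 88/9.

88/9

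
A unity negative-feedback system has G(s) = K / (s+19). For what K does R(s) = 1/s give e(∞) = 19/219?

200

System type = 0 (no poles at s=0).
K_p = lim_{s→0} G(s) = K / (19) = (1/19)·K.
e_ss = 1/(1 + K_p) = 19/219 ⇒ 1 + (1/19)·K = 219/19 ⇒ K = 200.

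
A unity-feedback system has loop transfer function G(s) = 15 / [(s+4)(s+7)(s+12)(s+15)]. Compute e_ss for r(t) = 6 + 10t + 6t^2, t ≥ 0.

infinity

No free integrators in G(s): this is a type 0 system. By superposition:
  • 6: e_ss = 6/(1+K_p) with K_p=1/336 → 2016/337.
  • 10t: a type-0 system cannot track it, e_ss → ∞.
  • 6t^2: a type-0 system cannot track it, e_ss → ∞.
The unbounded component dominates.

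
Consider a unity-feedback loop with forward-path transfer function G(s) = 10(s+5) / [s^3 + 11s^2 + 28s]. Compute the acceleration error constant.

Factoring s from the denominator leaves a polynomial with constant term 28, so the system is type 1.
K_a = lim_{s→0} s^2·G(s) = 0 (the extra factor of s kills the finite limit).

0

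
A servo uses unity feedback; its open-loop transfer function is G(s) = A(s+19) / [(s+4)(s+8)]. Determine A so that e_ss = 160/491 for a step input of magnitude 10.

System type = 0 (no poles at s=0).
K_p = lim_{s→0} G(s) = A·19 / (4·8) = (19/32)·A.
e_ss = 10/(1 + K_p) = 160/491 ⇒ 1 + (19/32)·A = 30.6875 ⇒ A = 50.

50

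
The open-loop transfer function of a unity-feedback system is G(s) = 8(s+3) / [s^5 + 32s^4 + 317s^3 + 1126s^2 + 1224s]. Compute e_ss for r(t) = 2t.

102

The denominator has no term below 1224s — 1 pole at s=0, type 1.
K_v = lim_{s→0} s·G(s) = 8·3 / 1224 = 1/51.
e_ss = 2/K_v = 2/(1/51) = 102.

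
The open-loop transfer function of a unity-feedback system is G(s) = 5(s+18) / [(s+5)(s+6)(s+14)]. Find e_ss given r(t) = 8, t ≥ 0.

112/17

System type = 0 (no poles at s=0).
K_p = lim_{s→0} G(s) = 5·18 / (5·6·14) = 3/14.
e_ss = 8/(1 + K_p) = 8/(17/14) = 112/17.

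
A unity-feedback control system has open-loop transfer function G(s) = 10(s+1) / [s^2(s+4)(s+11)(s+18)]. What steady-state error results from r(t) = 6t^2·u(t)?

950.4

G(s) has two factors of s in the denominator, so the system is type 2.
K_a = lim_{s→0} s^2·G(s) = 10·1 / (4·11·18) = 5/396.
r(t) = 6t^2 gives R(s) = 12/s^3.
e_ss = 12/K_a = 12/(5/396) = 950.4.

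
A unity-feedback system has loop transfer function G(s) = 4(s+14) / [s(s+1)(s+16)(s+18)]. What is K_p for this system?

K_p = lim_{s→0} G(s); with 1 pole at the origin the limit diverges, so K_p = ∞.

infinity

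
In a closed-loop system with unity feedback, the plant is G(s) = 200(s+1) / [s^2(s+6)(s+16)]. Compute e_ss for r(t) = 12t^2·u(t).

11.52

The open loop has two poles at the origin → type 2 system.
K_a = lim_{s→0} s^2·G(s) = 200·1 / (6·16) = 25/12.
r(t) = 12t^2 gives R(s) = 24/s^3.
e_ss = 24/K_a = 24/(25/12) = 11.52.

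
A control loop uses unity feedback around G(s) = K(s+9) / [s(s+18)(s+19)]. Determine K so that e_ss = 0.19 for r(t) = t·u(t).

200

One free integrator in G(s): this is a type 1 system.
K_v = lim_{s→0} s·G(s) = K·9 / (18·19) = (1/38)·K.
e_ss = 1/K_v = 0.19 ⇒ K_v = 100/19 ⇒ K = (100/19)/(1/38) = 200.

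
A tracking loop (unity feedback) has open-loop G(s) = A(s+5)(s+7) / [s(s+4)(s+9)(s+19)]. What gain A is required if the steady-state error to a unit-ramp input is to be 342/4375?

System type = 1 (one pole at s=0).
K_v = lim_{s→0} s·G(s) = A·5·7 / (4·9·19) = (35/684)·A.
e_ss = 1/K_v = 342/4375 ⇒ K_v = 4375/342 ⇒ A = (4375/342)/(35/684) = 250.

250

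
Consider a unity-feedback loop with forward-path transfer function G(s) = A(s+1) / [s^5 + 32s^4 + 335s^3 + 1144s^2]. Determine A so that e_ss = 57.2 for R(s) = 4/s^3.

Lowest-order denominator term is 1144s^2, so the open loop has 2 poles at the origin → type 2 system.
K_a = lim_{s→0} s^2·G(s) = A·1 / 1144 = (1/1144)·A.
e_ss = 4/K_a = 57.2 ⇒ K_a = 10/143 ⇒ A = (10/143)/(1/1144) = 80.

80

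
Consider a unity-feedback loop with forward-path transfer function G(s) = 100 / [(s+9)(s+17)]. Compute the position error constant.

100/153

No free integrators in G(s): this is a type 0 system.
K_p = lim_{s→0} G(s) = 100 / (9·17) = 100/153.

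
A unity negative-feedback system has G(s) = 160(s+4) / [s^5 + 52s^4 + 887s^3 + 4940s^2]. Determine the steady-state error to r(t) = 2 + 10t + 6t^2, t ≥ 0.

92.625

Lowest-order denominator term is 4940s^2, so the open loop has 2 poles at the origin → type 2 system. By superposition:
  • 2: tracked with zero error.
  • 10t: tracked with zero error.
  • 6t^2: e_ss = 12/K_a with K_a=32/247 → 92.625.
Total e_ss = 92.625.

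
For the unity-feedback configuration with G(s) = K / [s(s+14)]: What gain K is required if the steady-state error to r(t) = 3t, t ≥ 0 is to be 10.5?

One free integrator in G(s): this is a type 1 system.
K_v = lim_{s→0} s·G(s) = K / (14) = (1/14)·K.
e_ss = 3/K_v = 10.5 ⇒ K_v = 2/7 ⇒ K = (2/7)/(1/14) = 4.

4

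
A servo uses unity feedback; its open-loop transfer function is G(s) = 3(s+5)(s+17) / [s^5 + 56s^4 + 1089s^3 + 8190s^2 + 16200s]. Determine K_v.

17/1080

The denominator has no term below 16200s — 1 pole at s=0, type 1.
K_v = lim_{s→0} s·G(s) = 3·5·17 / 16200 = 17/1080.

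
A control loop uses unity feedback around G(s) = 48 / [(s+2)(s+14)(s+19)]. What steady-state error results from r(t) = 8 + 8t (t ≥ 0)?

System type = 0 (no poles at s=0). Taking each input component in turn:
  • 8: e_ss = 8/(1+K_p) with K_p=12/133 → 1064/145.
  • 8t: a type-0 system cannot track it, e_ss → ∞.
The unbounded component dominates.

infinity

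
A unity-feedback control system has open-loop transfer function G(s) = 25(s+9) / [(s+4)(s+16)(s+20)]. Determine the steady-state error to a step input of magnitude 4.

1024/301

G(s) has no factors of s in the denominator, so the system is type 0.
K_p = lim_{s→0} G(s) = 25·9 / (4·16·20) = 45/256.
e_ss = 4/(1 + K_p) = 4/(301/256) = 1024/301.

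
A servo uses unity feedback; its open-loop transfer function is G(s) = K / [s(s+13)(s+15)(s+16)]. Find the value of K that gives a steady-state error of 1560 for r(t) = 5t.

10

G(s) has one factor of s in the denominator, so the system is type 1.
K_v = lim_{s→0} s·G(s) = K / (13·15·16) = (1/3120)·K.
e_ss = 5/K_v = 1560 ⇒ K_v = 1/312 ⇒ K = (1/312)/(1/3120) = 10.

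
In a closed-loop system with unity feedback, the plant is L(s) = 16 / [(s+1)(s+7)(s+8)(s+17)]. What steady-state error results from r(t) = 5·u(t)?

595/121

L(s) has no factors of s in the denominator, so the system is type 0.
K_p = lim_{s→0} L(s) = 16 / (1·7·8·17) = 2/119.
e_ss = 5/(1 + K_p) = 5/(121/119) = 595/121.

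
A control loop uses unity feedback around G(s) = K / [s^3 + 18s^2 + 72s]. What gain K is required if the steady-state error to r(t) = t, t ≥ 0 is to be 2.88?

25

Factoring s from the denominator leaves a polynomial with constant term 72, so the system is type 1.
K_v = lim_{s→0} s·G(s) = K / 72 = (1/72)·K.
e_ss = 1/K_v = 2.88 ⇒ K_v = 25/72 ⇒ K = (25/72)/(1/72) = 25.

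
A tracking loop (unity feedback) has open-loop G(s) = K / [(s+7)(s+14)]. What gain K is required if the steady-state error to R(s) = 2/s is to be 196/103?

5

G(s) has no factors of s in the denominator, so the system is type 0.
K_p = lim_{s→0} G(s) = K / (7·14) = (1/98)·K.
e_ss = 2/(1 + K_p) = 196/103 ⇒ 1 + (1/98)·K = 103/98 ⇒ K = 5.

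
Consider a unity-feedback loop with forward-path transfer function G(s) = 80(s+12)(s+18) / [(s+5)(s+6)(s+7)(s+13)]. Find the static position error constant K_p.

576/91

No free integrators in G(s): this is a type 0 system.
K_p = lim_{s→0} G(s) = 80·12·18 / (5·6·7·13) = 576/91.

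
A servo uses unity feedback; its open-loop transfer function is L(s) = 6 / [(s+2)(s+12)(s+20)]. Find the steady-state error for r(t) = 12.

320/27

System type = 0 (no poles at s=0).
K_p = lim_{s→0} L(s) = 6 / (2·12·20) = 0.0125.
e_ss = 12/(1 + K_p) = 12/1.0125 = 320/27.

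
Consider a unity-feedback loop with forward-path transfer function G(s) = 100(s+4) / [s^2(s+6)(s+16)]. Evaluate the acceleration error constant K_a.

The open loop has two poles at the origin → type 2 system.
K_a = lim_{s→0} s^2·G(s) = 100·4 / (6·16) = 25/6.

25/6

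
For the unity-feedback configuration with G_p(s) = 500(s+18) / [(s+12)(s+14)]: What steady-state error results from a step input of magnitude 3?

G_p(s) has no factors of s in the denominator, so the system is type 0.
K_p = lim_{s→0} G_p(s) = 500·18 / (12·14) = 375/7.
e_ss = 3/(1 + K_p) = 3/(382/7) = 21/382.

21/382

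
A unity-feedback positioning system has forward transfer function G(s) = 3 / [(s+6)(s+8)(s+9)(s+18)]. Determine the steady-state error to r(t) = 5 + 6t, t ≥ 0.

infinity

No free integrators in G(s): this is a type 0 system. Treating each term separately:
  • 5: e_ss = 5/(1+K_p) with K_p=1/2592 → 12960/2593.
  • 6t: a type-0 system cannot track it, e_ss → ∞.
The unbounded component dominates.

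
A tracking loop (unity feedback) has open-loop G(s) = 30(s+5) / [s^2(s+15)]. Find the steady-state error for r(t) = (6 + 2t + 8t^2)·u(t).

Two free integrators in G(s): this is a type 2 system. By superposition:
  • 6: tracked with zero error.
  • 2t: tracked with zero error.
  • 8t^2: e_ss = 16/K_a with K_a=10 → 1.6.
Total e_ss = 1.6.

1.6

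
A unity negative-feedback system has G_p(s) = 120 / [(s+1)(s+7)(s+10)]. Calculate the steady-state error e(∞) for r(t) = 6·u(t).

42/19

G_p(s) has no factors of s in the denominator, so the system is type 0.
K_p = lim_{s→0} G_p(s) = 120 / (1·7·10) = 12/7.
e_ss = 6/(1 + K_p) = 6/(19/7) = 42/19.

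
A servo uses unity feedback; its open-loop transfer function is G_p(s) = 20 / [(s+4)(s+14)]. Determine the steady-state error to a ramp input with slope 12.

The open loop has no poles at the origin → type 0 system.
For a type-0 system K_v = 0, so e_ss to a ramp input is unbounded.

infinity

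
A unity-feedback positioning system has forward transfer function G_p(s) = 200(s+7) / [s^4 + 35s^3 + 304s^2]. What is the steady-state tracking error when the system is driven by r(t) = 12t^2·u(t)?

912/175

The denominator has no term below 304s^2 — 2 poles at s=0, type 2.
K_a = lim_{s→0} s^2·G_p(s) = 200·7 / 304 = 175/38.
r(t) = 12t^2 gives R(s) = 24/s^3.
e_ss = 24/K_a = 24/(175/38) = 912/175.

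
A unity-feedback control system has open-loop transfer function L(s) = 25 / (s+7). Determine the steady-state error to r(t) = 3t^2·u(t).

System type = 0 (no poles at s=0).
K_a = lim_{s→0} s^2·L(s) = 0; the steady-state error to this parabolic input grows without bound.

infinity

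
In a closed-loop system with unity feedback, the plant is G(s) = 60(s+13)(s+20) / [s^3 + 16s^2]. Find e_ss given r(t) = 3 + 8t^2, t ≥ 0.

16/975

The denominator has no term below 16s^2 — 2 poles at s=0, type 2. Taking each input component in turn:
  • 3: tracked with zero error.
  • 8t^2: e_ss = 16/K_a with K_a=975 → 16/975.
Total e_ss = 16/975.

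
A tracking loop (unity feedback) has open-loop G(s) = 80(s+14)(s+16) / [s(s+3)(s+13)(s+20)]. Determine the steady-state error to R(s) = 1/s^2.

The open loop has one pole at the origin → type 1 system.
K_v = lim_{s→0} s·G(s) = 80·14·16 / (3·13·20) = 896/39.
e_ss = 1/K_v = 1/(896/39) = 39/896.

39/896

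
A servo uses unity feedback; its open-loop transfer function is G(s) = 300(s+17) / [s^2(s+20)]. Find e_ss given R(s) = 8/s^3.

Two free integrators in G(s): this is a type 2 system.
K_a = lim_{s→0} s^2·G(s) = 300·17 / (20) = 255.
r(t) = 4t^2 gives R(s) = 8/s^3.
e_ss = 8/K_a = 8/255.

8/255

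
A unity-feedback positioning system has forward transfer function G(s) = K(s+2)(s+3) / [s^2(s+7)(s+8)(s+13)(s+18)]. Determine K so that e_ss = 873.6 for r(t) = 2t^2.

System type = 2 (two poles at s=0).
K_a = lim_{s→0} s^2·G(s) = K·2·3 / (7·8·13·18) = (1/2184)·K.
e_ss = 4/K_a = 873.6 ⇒ K_a = 5/1092 ⇒ K = (5/1092)/(1/2184) = 10.

10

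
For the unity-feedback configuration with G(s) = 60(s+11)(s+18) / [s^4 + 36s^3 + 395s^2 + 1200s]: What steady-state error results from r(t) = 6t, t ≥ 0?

20/33

The denominator has no term below 1200s — 1 pole at s=0, type 1.
K_v = lim_{s→0} s·G(s) = 60·11·18 / 1200 = 9.9.
e_ss = 6/K_v = 6/9.9 = 20/33.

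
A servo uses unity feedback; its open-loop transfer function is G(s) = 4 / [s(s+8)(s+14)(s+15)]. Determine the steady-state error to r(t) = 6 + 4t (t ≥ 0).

G(s) has one factor of s in the denominator, so the system is type 1. Treating each term separately:
  • 6: tracked with zero error.
  • 4t: e_ss = 4/K_v with K_v=1/420 → 1680.
Total e_ss = 1680.

1680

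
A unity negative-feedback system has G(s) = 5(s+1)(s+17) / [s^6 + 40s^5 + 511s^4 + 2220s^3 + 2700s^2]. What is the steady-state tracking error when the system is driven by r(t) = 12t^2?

12960/17

Lowest-order denominator term is 2700s^2, so the open loop has 2 poles at the origin → type 2 system.
K_a = lim_{s→0} s^2·G(s) = 5·1·17 / 2700 = 17/540.
r(t) = 12t^2 gives R(s) = 24/s^3.
e_ss = 24/K_a = 24/(17/540) = 12960/17.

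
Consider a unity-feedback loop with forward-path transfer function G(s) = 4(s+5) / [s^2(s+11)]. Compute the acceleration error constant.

G(s) has two factors of s in the denominator, so the system is type 2.
K_a = lim_{s→0} s^2·G(s) = 4·5 / (11) = 20/11.

20/11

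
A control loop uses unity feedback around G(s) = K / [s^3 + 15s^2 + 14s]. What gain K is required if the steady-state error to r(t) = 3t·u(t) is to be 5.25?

8

Lowest-order denominator term is 14s, so the open loop has 1 pole at the origin → type 1 system.
K_v = lim_{s→0} s·G(s) = K / 14 = (1/14)·K.
e_ss = 3/K_v = 5.25 ⇒ K_v = 4/7 ⇒ K = (4/7)/(1/14) = 8.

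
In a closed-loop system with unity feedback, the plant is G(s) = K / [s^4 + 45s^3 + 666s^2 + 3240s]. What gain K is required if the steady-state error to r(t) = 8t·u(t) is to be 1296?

The denominator has no term below 3240s — 1 pole at s=0, type 1.
K_v = lim_{s→0} s·G(s) = K / 3240 = (1/3240)·K.
e_ss = 8/K_v = 1296 ⇒ K_v = 1/162 ⇒ K = (1/162)/(1/3240) = 20.

20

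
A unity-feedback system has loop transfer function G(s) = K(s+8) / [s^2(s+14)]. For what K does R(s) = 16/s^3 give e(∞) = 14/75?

150

G(s) has two factors of s in the denominator, so the system is type 2.
K_a = lim_{s→0} s^2·G(s) = K·8 / (14) = (4/7)·K.
e_ss = 16/K_a = 14/75 ⇒ K_a = 600/7 ⇒ K = (600/7)/(4/7) = 150.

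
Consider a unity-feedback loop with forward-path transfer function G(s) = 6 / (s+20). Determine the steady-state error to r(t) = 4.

40/13

System type = 0 (no poles at s=0).
K_p = lim_{s→0} G(s) = 6 / (20) = 0.3.
e_ss = 4/(1 + K_p) = 4/1.3 = 40/13.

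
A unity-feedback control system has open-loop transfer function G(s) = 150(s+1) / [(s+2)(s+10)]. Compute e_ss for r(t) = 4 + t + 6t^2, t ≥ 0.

infinity

No free integrators in G(s): this is a type 0 system. By superposition:
  • 4: e_ss = 4/(1+K_p) with K_p=7.5 → 8/17.
  • t: a type-0 system cannot track it, e_ss → ∞.
  • 6t^2: a type-0 system cannot track it, e_ss → ∞.
The unbounded component dominates.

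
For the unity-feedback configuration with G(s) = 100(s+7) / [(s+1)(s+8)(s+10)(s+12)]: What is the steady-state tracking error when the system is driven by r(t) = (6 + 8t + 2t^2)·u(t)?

infinity

No free integrators in G(s): this is a type 0 system. By superposition:
  • 6: e_ss = 6/(1+K_p) with K_p=35/48 → 288/83.
  • 8t: a type-0 system cannot track it, e_ss → ∞.
  • 2t^2: a type-0 system cannot track it, e_ss → ∞.
The unbounded component dominates.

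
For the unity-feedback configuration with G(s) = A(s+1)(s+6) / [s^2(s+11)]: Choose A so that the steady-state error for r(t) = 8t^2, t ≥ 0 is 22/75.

G(s) has two factors of s in the denominator, so the system is type 2.
K_a = lim_{s→0} s^2·G(s) = A·1·6 / (11) = (6/11)·A.
e_ss = 16/K_a = 22/75 ⇒ K_a = 600/11 ⇒ A = (600/11)/(6/11) = 100.

100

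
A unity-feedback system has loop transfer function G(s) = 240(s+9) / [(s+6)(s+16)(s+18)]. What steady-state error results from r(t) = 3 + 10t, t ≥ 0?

infinity

No free integrators in G(s): this is a type 0 system. Treating each term separately:
  • 3: e_ss = 3/(1+K_p) with K_p=1.25 → 4/3.
  • 10t: a type-0 system cannot track it, e_ss → ∞.
The unbounded component dominates.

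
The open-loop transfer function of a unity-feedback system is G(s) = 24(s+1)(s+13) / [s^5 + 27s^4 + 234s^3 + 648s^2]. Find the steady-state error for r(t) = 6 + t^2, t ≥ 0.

54/13

Lowest-order denominator term is 648s^2, so the open loop has 2 poles at the origin → type 2 system. By superposition:
  • 6: tracked with zero error.
  • t^2: e_ss = 2/K_a with K_a=13/27 → 54/13.
Total e_ss = 54/13.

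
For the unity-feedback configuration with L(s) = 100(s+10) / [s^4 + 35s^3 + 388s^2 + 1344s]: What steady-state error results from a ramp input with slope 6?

Lowest-order denominator term is 1344s, so the open loop has 1 pole at the origin → type 1 system.
K_v = lim_{s→0} s·L(s) = 100·10 / 1344 = 125/168.
e_ss = 6/K_v = 6/(125/168) = 8.064.

8.064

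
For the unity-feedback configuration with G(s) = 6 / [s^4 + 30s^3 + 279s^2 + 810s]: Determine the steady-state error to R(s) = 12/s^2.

Lowest-order denominator term is 810s, so the open loop has 1 pole at the origin → type 1 system.
K_v = lim_{s→0} s·G(s) = 6 / 810 = 1/135.
e_ss = 12/K_v = 12/(1/135) = 1620.

1620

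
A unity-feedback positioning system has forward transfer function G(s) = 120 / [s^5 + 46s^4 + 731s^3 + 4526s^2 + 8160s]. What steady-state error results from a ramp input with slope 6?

408

Factoring s from the denominator leaves a polynomial with constant term 8160, so the system is type 1.
K_v = lim_{s→0} s·G(s) = 120 / 8160 = 1/68.
e_ss = 6/K_v = 6/(1/68) = 408.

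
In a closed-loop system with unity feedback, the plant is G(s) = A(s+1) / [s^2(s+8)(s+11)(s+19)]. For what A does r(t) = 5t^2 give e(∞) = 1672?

10

The open loop has two poles at the origin → type 2 system.
K_a = lim_{s→0} s^2·G(s) = A·1 / (8·11·19) = (1/1672)·A.
e_ss = 10/K_a = 1672 ⇒ K_a = 5/836 ⇒ A = (5/836)/(1/1672) = 10.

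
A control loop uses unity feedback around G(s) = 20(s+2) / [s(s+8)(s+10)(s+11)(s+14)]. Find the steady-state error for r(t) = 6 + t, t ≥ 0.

System type = 1 (one pole at s=0). Taking each input component in turn:
  • 6: tracked with zero error.
  • t: e_ss = 1/K_v with K_v=1/308 → 308.
Total e_ss = 308.

308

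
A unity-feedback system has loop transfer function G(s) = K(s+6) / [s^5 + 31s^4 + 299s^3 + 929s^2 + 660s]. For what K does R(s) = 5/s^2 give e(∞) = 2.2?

Factoring s from the denominator leaves a polynomial with constant term 660, so the system is type 1.
K_v = lim_{s→0} s·G(s) = K·6 / 660 = (1/110)·K.
e_ss = 5/K_v = 2.2 ⇒ K_v = 25/11 ⇒ K = (25/11)/(1/110) = 250.

250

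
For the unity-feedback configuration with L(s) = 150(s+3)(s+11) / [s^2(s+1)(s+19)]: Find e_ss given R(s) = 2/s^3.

19/2475

L(s) has two factors of s in the denominator, so the system is type 2.
K_a = lim_{s→0} s^2·L(s) = 150·3·11 / (1·19) = 4950/19.
r(t) = t^2 gives R(s) = 2/s^3.
e_ss = 2/K_a = 2/(4950/19) = 19/2475.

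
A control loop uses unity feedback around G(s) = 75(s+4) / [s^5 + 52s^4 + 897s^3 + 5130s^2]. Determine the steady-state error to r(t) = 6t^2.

205.2

Factoring s^2 from the denominator leaves a polynomial with constant term 5130, so the system is type 2.
K_a = lim_{s→0} s^2·G(s) = 75·4 / 5130 = 10/171.
r(t) = 6t^2 gives R(s) = 12/s^3.
e_ss = 12/K_a = 12/(10/171) = 205.2.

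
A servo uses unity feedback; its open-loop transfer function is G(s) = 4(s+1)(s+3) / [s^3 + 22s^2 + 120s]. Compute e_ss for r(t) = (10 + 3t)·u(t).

30

The denominator has no term below 120s — 1 pole at s=0, type 1. By superposition:
  • 10: tracked with zero error.
  • 3t: e_ss = 3/K_v with K_v=0.1 → 30.
Total e_ss = 30.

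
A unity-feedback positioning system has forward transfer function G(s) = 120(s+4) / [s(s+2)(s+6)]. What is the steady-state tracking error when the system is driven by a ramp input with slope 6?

0.15

System type = 1 (one pole at s=0).
K_v = lim_{s→0} s·G(s) = 120·4 / (2·6) = 40.
e_ss = 6/K_v = 6/40 = 0.15.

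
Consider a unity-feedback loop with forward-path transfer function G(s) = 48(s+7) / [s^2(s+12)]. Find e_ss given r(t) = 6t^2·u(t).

System type = 2 (two poles at s=0).
K_a = lim_{s→0} s^2·G(s) = 48·7 / (12) = 28.
r(t) = 6t^2 gives R(s) = 12/s^3.
e_ss = 12/K_a = 12/28 = 3/7.

3/7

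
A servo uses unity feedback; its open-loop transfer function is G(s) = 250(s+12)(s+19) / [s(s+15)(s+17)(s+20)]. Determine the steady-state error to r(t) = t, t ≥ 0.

The open loop has one pole at the origin → type 1 system.
K_v = lim_{s→0} s·G(s) = 250·12·19 / (15·17·20) = 190/17.
e_ss = 1/K_v = 1/(190/17) = 17/190.

17/190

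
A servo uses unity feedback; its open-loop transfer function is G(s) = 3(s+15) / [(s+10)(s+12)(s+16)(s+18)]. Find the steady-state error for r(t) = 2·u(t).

1536/769

The open loop has no poles at the origin → type 0 system.
K_p = lim_{s→0} G(s) = 3·15 / (10·12·16·18) = 1/768.
e_ss = 2/(1 + K_p) = 2/(769/768) = 1536/769.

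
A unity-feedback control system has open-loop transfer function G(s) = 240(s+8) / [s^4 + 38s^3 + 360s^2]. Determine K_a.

Lowest-order denominator term is 360s^2, so the open loop has 2 poles at the origin → type 2 system.
K_a = lim_{s→0} s^2·G(s) = 240·8 / 360 = 16/3.

16/3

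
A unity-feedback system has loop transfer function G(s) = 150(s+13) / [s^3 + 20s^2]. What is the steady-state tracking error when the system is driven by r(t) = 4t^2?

16/195

Factoring s^2 from the denominator leaves a polynomial with constant term 20, so the system is type 2.
K_a = lim_{s→0} s^2·G(s) = 150·13 / 20 = 97.5.
r(t) = 4t^2 gives R(s) = 8/s^3.
e_ss = 8/K_a = 8/97.5 = 16/195.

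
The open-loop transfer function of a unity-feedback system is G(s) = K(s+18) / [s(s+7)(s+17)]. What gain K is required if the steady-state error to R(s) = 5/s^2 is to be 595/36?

2

One free integrator in G(s): this is a type 1 system.
K_v = lim_{s→0} s·G(s) = K·18 / (7·17) = (18/119)·K.
e_ss = 5/K_v = 595/36 ⇒ K_v = 36/119 ⇒ K = (36/119)/(18/119) = 2.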